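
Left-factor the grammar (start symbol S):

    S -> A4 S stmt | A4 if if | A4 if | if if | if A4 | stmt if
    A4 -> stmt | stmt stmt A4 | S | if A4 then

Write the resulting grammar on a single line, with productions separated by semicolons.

S -> stmt if | A4 S' | if S''; A4 -> S | if A4 then | stmt A4'; S' -> S stmt | if S'''; S'' -> if | A4; A4' -> ε | stmt A4; S''' -> if | ε

S has alternatives sharing prefix 'A4': factor to S → A4 S' with S' → S stmt | if if | if.
S has alternatives sharing prefix 'if': factor to S → if S'' with S'' → if | A4.
A4 has alternatives sharing prefix 'stmt': factor to A4 → stmt A4' with A4' → ε | stmt A4.
S' has alternatives sharing prefix 'if': factor to S' → if S''' with S''' → if | ε.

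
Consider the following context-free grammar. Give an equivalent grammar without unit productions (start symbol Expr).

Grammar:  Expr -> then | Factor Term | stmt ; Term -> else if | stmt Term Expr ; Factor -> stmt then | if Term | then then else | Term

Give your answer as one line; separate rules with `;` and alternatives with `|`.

Unit pairs: Factor ⇒* {Term}.
Replace each nonterminal's rules with the union of the non-unit rules of every nonterminal it unit-derives.

Expr -> then | Factor Term | stmt; Term -> else if | stmt Term Expr; Factor -> else if | stmt Term Expr | stmt then | if Term | then then else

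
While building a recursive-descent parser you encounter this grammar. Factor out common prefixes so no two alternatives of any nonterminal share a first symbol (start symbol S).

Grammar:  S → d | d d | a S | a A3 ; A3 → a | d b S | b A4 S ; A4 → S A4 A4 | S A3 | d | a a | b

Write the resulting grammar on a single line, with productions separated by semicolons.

S has alternatives sharing prefix 'd': factor to S → d S' with S' → ε | d.
S has alternatives sharing prefix 'a': factor to S → a S'' with S'' → S | A3.
A4 has alternatives sharing prefix 'S': factor to A4 → S A4' with A4' → A4 A4 | A3.

S → d S' | a S''; A3 → a | d b S | b A4 S; A4 → d | a a | b | S A4'; S' → ε | d; S'' → S | A3; A4' → A4 A4 | A3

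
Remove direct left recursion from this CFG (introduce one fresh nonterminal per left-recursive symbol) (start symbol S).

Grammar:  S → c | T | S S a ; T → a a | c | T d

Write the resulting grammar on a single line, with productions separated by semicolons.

S → c S' | T S'; T → a a T' | c T'; S' → S a S' | epsilon; T' → d T' | epsilon

Directly left-recursive nonterminals: S, T.
For S: α = {S a}, β = {c, T}. Rewrite as S → β S' and S' → α S' | ε.
For T: α = {d}, β = {a a, c}. Rewrite as T → β T' and T' → α T' | ε.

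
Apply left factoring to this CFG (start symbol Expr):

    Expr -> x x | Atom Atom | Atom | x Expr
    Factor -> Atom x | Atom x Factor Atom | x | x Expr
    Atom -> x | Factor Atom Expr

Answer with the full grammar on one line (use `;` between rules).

Expr -> x Expr1 | Atom Expr2; Factor -> Atom x Factor1 | x Factor2; Atom -> x | Factor Atom Expr; Expr1 -> x | Expr; Expr2 -> Atom | ε; Factor1 -> ε | Factor Atom; Factor2 -> ε | Expr

Expr has alternatives sharing prefix 'x': factor to Expr → x Expr1 with Expr1 → x | Expr.
Expr has alternatives sharing prefix 'Atom': factor to Expr → Atom Expr2 with Expr2 → Atom | ε.
Factor has alternatives sharing prefix 'Atom x': factor to Factor → Atom x Factor1 with Factor1 → ε | Factor Atom.
Factor has alternatives sharing prefix 'x': factor to Factor → x Factor2 with Factor2 → ε | Expr.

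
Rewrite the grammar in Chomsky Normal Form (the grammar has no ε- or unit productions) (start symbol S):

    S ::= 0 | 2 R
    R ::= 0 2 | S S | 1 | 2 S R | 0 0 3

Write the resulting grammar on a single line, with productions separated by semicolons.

Introduce a nonterminal for each terminal appearing in a rule of length ≥ 2: X1 → 2, X2 → 0, X3 → 3.
Binarize each right-hand side of length ≥ 3 by chaining fresh nonterminals (Y1, Y2, …): affected rules were R → X1 S R; R → X2 X2 X3.

S ::= 0 | X1 R; R ::= X2 X1 | S S | 1 | X1 Y1 | X2 Y2; X1 ::= 2; X2 ::= 0; X3 ::= 3; Y1 ::= S R; Y2 ::= X2 X3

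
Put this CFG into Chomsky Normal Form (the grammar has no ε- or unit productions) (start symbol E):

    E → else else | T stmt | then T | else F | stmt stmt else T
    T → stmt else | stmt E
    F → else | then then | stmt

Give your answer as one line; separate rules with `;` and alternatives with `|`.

Introduce a nonterminal for each terminal appearing in a rule of length ≥ 2: X1 → else, X2 → stmt, X3 → then.
Binarize each right-hand side of length ≥ 3 by chaining fresh nonterminals (Y1, Y2, …): affected rules were E → X2 X2 X1 T.

E → X1 X1 | T X2 | X3 T | X1 F | X2 Y1; T → X2 X1 | X2 E; F → else | X3 X3 | stmt; X1 → else; X2 → stmt; X3 → then; Y1 → X2 Y2; Y2 → X1 T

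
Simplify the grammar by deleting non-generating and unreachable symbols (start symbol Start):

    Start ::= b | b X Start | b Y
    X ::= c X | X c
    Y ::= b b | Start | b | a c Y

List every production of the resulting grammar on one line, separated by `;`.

Generating nonterminals: {Start, Y}.
Reachable from Start after that: {Start, Y}.
Removed useless symbols: {X} and every production mentioning them.

Start ::= b | b Y; Y ::= b b | Start | b | a c Y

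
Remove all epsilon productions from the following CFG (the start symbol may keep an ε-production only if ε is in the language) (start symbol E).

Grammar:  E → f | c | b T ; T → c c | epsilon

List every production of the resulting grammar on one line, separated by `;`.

E → f | c | b T | b; T → c c

Nullable set = {T}.
ε ∉ L(G), so no ε-production is kept.
Add the nullable-subset variants: E → b T gives b T | b.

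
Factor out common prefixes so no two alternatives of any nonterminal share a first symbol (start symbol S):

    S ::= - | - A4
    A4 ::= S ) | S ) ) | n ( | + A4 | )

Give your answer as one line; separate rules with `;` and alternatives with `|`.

S has alternatives sharing prefix '-': factor to S → - S' with S' → ε | A4.
A4 has alternatives sharing prefix 'S )': factor to A4 → S ) A4' with A4' → ε | ).

S ::= - S'; A4 ::= n ( | + A4 | ) | S ) A4'; S' ::= ε | A4; A4' ::= ε | )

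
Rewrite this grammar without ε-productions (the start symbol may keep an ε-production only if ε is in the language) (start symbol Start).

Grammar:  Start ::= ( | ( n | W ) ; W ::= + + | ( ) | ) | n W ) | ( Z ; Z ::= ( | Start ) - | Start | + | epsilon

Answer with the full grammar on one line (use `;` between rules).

Start ::= ( | ( n | W ); W ::= + + | ( ) | ) | n W ) | ( Z | (; Z ::= ( | Start ) - | Start | +

Nullable set = {Z}.
ε ∉ L(G), so no ε-production is kept.
Expand every rule over subsets of its nullable positions: W → ( Z gives ( Z | (.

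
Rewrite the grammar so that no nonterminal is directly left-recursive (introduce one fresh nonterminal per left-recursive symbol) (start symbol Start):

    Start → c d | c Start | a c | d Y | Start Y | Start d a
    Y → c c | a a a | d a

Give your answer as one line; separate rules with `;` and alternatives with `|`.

Start → c d Start1 | c Start Start1 | a c Start1 | d Y Start1; Y → c c | a a a | d a; Start1 → Y Start1 | d a Start1 | ε

Directly left-recursive nonterminal: Start.
For Start: α = {Y, d a}, β = {c d, c Start, a c, d Y}. Rewrite as Start → β Start1 and Start1 → α Start1 | ε.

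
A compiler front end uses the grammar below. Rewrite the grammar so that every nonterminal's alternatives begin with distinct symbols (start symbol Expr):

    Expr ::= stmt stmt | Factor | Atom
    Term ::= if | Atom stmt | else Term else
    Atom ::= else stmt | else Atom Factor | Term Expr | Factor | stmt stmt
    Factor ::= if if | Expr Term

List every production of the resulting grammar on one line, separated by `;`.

Expr ::= stmt stmt | Factor | Atom; Term ::= if | Atom stmt | else Term else; Atom ::= Term Expr | Factor | stmt stmt | else Atom1; Factor ::= if if | Expr Term; Atom1 ::= stmt | Atom Factor

Atom has alternatives sharing prefix 'else': factor to Atom → else Atom1 with Atom1 → stmt | Atom Factor.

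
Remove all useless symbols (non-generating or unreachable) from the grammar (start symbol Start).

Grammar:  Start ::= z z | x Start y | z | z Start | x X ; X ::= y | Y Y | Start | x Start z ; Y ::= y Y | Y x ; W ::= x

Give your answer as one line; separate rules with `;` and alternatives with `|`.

Generating nonterminals: {Start, W, X}.
Reachable from Start after that: {Start, X}.
Removed useless symbols: {W, Y} and every production mentioning them.

Start ::= z z | x Start y | z | z Start | x X; X ::= y | Start | x Start z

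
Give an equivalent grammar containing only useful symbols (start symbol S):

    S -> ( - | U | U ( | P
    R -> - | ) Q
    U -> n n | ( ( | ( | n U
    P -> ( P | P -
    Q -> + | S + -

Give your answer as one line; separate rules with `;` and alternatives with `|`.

S -> ( - | U | U (; U -> n n | ( ( | ( | n U

Generating nonterminals: {Q, R, S, U}.
Reachable from S after that: {S, U}.
Removed useless symbols: {P, Q, R} and every production mentioning them.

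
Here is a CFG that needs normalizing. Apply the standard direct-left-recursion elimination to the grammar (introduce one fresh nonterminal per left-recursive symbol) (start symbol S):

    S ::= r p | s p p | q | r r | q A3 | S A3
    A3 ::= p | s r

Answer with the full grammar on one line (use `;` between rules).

S is directly left-recursive.
For S: α = {A3}, β = {r p, s p p, q, r r, q A3}. Rewrite as S → β S' and S' → α S' | ε.

S ::= r p S' | s p p S' | q S' | r r S' | q A3 S'; A3 ::= p | s r; S' ::= A3 S' | ε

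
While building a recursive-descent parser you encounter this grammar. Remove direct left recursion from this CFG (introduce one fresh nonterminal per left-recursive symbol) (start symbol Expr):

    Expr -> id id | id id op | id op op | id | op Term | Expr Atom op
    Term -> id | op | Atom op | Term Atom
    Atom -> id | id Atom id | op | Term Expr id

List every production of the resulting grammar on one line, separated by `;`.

Expr -> id id Expr1 | id id op Expr1 | id op op Expr1 | id Expr1 | op Term Expr1; Term -> id Term1 | op Term1 | Atom op Term1; Atom -> id | id Atom id | op | Term Expr id; Expr1 -> Atom op Expr1 | ε; Term1 -> Atom Term1 | ε

Left recursion appears on Expr, Term.
For Expr: α = {Atom op}, β = {id id, id id op, id op op, id, op Term}. Rewrite as Expr → β Expr1 and Expr1 → α Expr1 | ε.
For Term: α = {Atom}, β = {id, op, Atom op}. Rewrite as Term → β Term1 and Term1 → α Term1 | ε.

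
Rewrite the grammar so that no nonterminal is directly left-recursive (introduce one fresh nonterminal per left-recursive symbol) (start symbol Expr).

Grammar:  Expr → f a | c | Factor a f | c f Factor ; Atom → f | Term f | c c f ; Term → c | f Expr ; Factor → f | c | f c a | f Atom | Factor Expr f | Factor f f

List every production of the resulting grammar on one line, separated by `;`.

Expr → f a | c | Factor a f | c f Factor; Atom → f | Term f | c c f; Term → c | f Expr; Factor → f Factor1 | c Factor1 | f c a Factor1 | f Atom Factor1; Factor1 → Expr f Factor1 | f f Factor1 | ε

Left recursion appears on Factor.
For Factor: α = {Expr f, f f}, β = {f, c, f c a, f Atom}. Rewrite as Factor → β Factor1 and Factor1 → α Factor1 | ε.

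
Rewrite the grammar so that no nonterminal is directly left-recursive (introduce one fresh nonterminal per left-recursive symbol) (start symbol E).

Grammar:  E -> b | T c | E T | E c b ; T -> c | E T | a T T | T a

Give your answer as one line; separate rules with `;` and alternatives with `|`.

E -> b E' | T c E'; T -> c T' | E T T' | a T T T'; E' -> T E' | c b E' | eps; T' -> a T' | eps

Directly left-recursive nonterminals: E, T.
For E: α = {T, c b}, β = {b, T c}. Rewrite as E → β E' and E' → α E' | ε.
For T: α = {a}, β = {c, E T, a T T}. Rewrite as T → β T' and T' → α T' | ε.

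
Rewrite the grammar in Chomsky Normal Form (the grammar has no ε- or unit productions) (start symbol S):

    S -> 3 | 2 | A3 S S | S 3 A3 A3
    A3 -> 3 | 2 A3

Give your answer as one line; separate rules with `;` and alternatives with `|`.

Introduce a nonterminal for each terminal appearing in a rule of length ≥ 2: X1 → 3, X2 → 2.
Binarize each right-hand side of length ≥ 3 by chaining fresh nonterminals (Y1, Y2, …): affected rules were S → A3 S S; S → S X1 A3 A3.

S -> 3 | 2 | A3 Y1 | S Y2; A3 -> 3 | X2 A3; X1 -> 3; X2 -> 2; Y1 -> S S; Y2 -> X1 Y3; Y3 -> A3 A3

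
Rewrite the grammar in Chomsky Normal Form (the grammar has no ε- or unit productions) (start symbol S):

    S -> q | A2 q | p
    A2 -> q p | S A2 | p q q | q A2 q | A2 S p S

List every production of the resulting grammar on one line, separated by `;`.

Introduce a nonterminal for each terminal appearing in a rule of length ≥ 2: X1 → q, X2 → p.
Binarize each right-hand side of length ≥ 3 by chaining fresh nonterminals (Y1, Y2, …): affected rules were A2 → X2 X1 X1; A2 → X1 A2 X1; A2 → A2 S X2 S.

S -> q | A2 X1 | p; A2 -> X1 X2 | S A2 | X2 Y1 | X1 Y2 | A2 Y3; X1 -> q; X2 -> p; Y1 -> X1 X1; Y2 -> A2 X1; Y3 -> S Y4; Y4 -> X2 S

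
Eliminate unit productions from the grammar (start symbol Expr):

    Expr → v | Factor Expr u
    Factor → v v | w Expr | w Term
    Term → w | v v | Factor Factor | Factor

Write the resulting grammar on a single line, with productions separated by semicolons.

Expr → v | Factor Expr u; Factor → v v | w Expr | w Term; Term → w | v v | Factor Factor | w Expr | w Term

Unit pairs: Term ⇒* {Factor}.
For every A with A ⇒* B via unit rules, add B's non-unit alternatives to A; then delete every rule of the form X → Y.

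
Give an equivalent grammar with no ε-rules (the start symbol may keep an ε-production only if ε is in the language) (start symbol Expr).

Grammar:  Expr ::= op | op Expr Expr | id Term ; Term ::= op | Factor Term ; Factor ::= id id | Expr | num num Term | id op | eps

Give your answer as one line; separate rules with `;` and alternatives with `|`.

Expr ::= op | op Expr Expr | id Term; Term ::= op | Factor Term; Factor ::= id id | Expr | num num Term | id op

The nullable symbols are {Factor}.
ε ∉ L(G), so no ε-production is kept.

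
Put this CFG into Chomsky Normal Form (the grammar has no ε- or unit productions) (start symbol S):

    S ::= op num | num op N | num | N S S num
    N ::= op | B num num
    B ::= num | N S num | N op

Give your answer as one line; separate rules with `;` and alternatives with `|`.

S ::= X1 X2 | X2 Y1 | num | N Y2; N ::= op | B Y4; B ::= num | N Y5 | N X1; X1 ::= op; X2 ::= num; Y1 ::= X1 N; Y2 ::= S Y3; Y3 ::= S X2; Y4 ::= X2 X2; Y5 ::= S X2

Introduce a nonterminal for each terminal appearing in a rule of length ≥ 2: X1 → op, X2 → num.
Binarize each right-hand side of length ≥ 3 by chaining fresh nonterminals (Y1, Y2, …): affected rules were S → X2 X1 N; S → N S S X2; N → B X2 X2; B → N S X2.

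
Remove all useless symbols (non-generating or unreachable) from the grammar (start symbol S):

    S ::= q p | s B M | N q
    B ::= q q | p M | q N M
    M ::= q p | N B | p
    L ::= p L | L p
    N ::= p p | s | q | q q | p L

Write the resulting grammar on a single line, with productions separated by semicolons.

Generating nonterminals: {B, M, N, S}.
Reachable from S after that: {B, M, N, S}.
Removed useless symbols: {L} and every production mentioning them.

S ::= q p | s B M | N q; B ::= q q | p M | q N M; M ::= q p | N B | p; N ::= p p | s | q | q q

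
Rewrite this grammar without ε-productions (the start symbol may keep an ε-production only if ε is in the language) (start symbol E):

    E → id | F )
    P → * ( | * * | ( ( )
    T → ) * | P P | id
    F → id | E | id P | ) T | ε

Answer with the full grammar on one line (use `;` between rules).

E → id | F ) | ); P → * ( | * * | ( ( ); T → ) * | P P | id; F → id | E | id P | ) T

Nullable set = {F}.
ε ∉ L(G), so no ε-production is kept.
For each production, add variants omitting each subset of nullable occurrences: E → F ) gives F ) | ).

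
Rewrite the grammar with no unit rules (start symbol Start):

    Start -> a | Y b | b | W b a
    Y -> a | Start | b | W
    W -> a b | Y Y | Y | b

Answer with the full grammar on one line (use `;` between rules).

Unit pairs: W ⇒* {Start, Y}; Y ⇒* {Start, W}.
Replace each nonterminal's rules with the union of the non-unit rules of every nonterminal it unit-derives.

Start -> a | Y b | b | W b a; Y -> a | Y b | b | W b a | a b | Y Y; W -> a | Y b | b | W b a | a b | Y Y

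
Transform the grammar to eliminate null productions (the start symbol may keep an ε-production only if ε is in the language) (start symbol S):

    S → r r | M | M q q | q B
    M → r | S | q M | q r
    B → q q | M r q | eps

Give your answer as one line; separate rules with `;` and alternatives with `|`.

The nullable symbols are {B}.
ε ∉ L(G), so no ε-production is kept.
Add the nullable-subset variants: S → q B gives q B | q.

S → r r | M | M q q | q B | q; M → r | S | q M | q r; B → q q | M r q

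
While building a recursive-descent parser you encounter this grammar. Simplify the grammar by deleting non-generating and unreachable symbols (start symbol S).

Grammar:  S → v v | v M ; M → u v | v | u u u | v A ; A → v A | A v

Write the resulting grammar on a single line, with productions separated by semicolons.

S → v v | v M; M → u v | v | u u u

Generating nonterminals: {M, S}.
Reachable from S after that: {M, S}.
Removed useless symbols: {A} and every production mentioning them.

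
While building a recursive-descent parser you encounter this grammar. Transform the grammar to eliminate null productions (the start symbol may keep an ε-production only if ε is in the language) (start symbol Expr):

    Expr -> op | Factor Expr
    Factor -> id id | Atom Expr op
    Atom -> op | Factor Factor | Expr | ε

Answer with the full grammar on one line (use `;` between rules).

Nullable nonterminals: {Atom}.
ε ∉ L(G), so no ε-production is kept.
Add the nullable-subset variants: Factor → Atom Expr op gives Atom Expr op | Expr op.

Expr -> op | Factor Expr; Factor -> id id | Atom Expr op | Expr op; Atom -> op | Factor Factor | Expr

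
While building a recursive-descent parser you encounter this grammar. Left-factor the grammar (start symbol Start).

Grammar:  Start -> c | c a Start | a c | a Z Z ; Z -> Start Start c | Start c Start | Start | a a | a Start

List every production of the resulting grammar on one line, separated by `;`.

Start -> c Start1 | a Start2; Z -> Start Z1 | a Z2; Start1 -> ε | a Start; Start2 -> c | Z Z; Z1 -> Start c | c Start | ε; Z2 -> a | Start

Start has alternatives sharing prefix 'c': factor to Start → c Start1 with Start1 → ε | a Start.
Start has alternatives sharing prefix 'a': factor to Start → a Start2 with Start2 → c | Z Z.
Z has alternatives sharing prefix 'Start': factor to Z → Start Z1 with Z1 → Start c | c Start | ε.
Z has alternatives sharing prefix 'a': factor to Z → a Z2 with Z2 → a | Start.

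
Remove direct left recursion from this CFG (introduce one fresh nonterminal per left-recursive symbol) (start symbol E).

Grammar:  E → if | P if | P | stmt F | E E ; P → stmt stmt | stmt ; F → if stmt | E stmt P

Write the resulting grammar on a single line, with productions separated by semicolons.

E is directly left-recursive.
For E: α = {E}, β = {if, P if, P, stmt F}. Rewrite as E → β E' and E' → α E' | ε.

E → if E' | P if E' | P E' | stmt F E'; P → stmt stmt | stmt; F → if stmt | E stmt P; E' → E E' | ε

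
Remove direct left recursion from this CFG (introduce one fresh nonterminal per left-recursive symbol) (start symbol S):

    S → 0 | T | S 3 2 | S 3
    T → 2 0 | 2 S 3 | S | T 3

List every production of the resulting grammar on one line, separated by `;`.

S → 0 S' | T S'; T → 2 0 T' | 2 S 3 T' | S T'; S' → 3 2 S' | 3 S' | ε; T' → 3 T' | ε

S, T are directly left-recursive.
For S: α = {3 2, 3}, β = {0, T}. Rewrite as S → β S' and S' → α S' | ε.
For T: α = {3}, β = {2 0, 2 S 3, S}. Rewrite as T → β T' and T' → α T' | ε.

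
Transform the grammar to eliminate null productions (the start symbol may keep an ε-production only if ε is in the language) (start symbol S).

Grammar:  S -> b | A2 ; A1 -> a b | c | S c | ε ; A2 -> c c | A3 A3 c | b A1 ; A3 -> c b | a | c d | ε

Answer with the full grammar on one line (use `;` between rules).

The nullable symbols are {A1, A3}.
ε ∉ L(G), so no ε-production is kept.
For each production, add variants omitting each subset of nullable occurrences: A2 → A3 A3 c gives A3 A3 c | A3 c | c. A2 → b A1 gives b A1 | b.

S -> b | A2; A1 -> a b | c | S c; A2 -> c c | A3 A3 c | A3 c | c | b A1 | b; A3 -> c b | a | c d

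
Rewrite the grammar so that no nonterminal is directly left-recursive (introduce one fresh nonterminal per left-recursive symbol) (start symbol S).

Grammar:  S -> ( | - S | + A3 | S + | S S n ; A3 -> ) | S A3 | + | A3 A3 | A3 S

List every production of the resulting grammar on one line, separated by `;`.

S -> ( S' | - S S' | + A3 S'; A3 -> ) A3' | S A3 A3' | + A3'; S' -> + S' | S n S' | ε; A3' -> A3 A3' | S A3' | ε

Directly left-recursive nonterminals: S, A3.
For S: α = {+, S n}, β = {(, - S, + A3}. Rewrite as S → β S' and S' → α S' | ε.
For A3: α = {A3, S}, β = {), S A3, +}. Rewrite as A3 → β A3' and A3' → α A3' | ε.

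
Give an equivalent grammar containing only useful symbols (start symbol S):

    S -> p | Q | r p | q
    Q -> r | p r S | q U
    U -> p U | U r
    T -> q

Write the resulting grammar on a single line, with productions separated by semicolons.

S -> p | Q | r p | q; Q -> r | p r S

Generating nonterminals: {Q, S, T}.
Reachable from S after that: {Q, S}.
Removed useless symbols: {T, U} and every production mentioning them.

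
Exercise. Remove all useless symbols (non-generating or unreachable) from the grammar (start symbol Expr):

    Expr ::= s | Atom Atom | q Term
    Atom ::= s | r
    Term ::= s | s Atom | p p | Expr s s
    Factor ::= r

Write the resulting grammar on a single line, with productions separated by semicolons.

Expr ::= s | Atom Atom | q Term; Atom ::= s | r; Term ::= s | s Atom | p p | Expr s s

Generating nonterminals: {Atom, Expr, Factor, Term}.
Reachable from Expr after that: {Atom, Expr, Term}.
Removed useless symbols: {Factor} and every production mentioning them.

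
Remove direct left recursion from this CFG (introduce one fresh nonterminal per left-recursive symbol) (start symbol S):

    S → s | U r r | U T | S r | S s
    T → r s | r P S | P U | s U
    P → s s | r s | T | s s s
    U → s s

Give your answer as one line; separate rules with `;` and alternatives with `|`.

S is directly left-recursive.
For S: α = {r, s}, β = {s, U r r, U T}. Rewrite as S → β S' and S' → α S' | ε.

S → s S' | U r r S' | U T S'; T → r s | r P S | P U | s U; P → s s | r s | T | s s s; U → s s; S' → r S' | s S' | ε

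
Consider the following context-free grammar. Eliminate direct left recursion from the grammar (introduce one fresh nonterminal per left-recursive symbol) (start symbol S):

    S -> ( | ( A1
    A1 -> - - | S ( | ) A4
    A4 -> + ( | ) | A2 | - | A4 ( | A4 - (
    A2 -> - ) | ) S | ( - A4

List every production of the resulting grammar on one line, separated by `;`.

Directly left-recursive nonterminal: A4.
For A4: α = {(, - (}, β = {+ (, ), A2, -}. Rewrite as A4 → β A4' and A4' → α A4' | ε.

S -> ( | ( A1; A1 -> - - | S ( | ) A4; A4 -> + ( A4' | ) A4' | A2 A4' | - A4'; A2 -> - ) | ) S | ( - A4; A4' -> ( A4' | - ( A4' | ε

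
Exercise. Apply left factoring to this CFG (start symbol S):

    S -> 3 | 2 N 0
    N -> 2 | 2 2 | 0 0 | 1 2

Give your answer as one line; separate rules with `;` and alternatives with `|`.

S -> 3 | 2 N 0; N -> 0 0 | 1 2 | 2 N'; N' -> ε | 2

N has alternatives sharing prefix '2': factor to N → 2 N' with N' → ε | 2.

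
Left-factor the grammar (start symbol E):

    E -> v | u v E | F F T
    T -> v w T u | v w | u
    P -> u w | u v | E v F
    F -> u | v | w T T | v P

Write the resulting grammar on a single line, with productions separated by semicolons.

T has alternatives sharing prefix 'v w': factor to T → v w T' with T' → T u | ε.
P has alternatives sharing prefix 'u': factor to P → u P' with P' → w | v.
F has alternatives sharing prefix 'v': factor to F → v F' with F' → ε | P.

E -> v | u v E | F F T; T -> u | v w T'; P -> E v F | u P'; F -> u | w T T | v F'; T' -> T u | ε; P' -> w | v; F' -> ε | P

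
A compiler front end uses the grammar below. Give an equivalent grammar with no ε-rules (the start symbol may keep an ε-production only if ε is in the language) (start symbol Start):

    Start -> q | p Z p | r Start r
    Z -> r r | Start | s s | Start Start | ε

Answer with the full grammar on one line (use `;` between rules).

Nullable nonterminals: {Z}.
ε ∉ L(G), so no ε-production is kept.
Expand every rule over subsets of its nullable positions: Start → p Z p gives p Z p | p p.

Start -> q | p Z p | p p | r Start r; Z -> r r | Start | s s | Start Start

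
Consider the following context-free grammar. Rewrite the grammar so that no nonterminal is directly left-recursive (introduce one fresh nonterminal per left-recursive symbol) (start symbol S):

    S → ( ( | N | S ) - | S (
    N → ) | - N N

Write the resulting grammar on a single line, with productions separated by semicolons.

S → ( ( S' | N S'; N → ) | - N N; S' → ) - S' | ( S' | ε

Left recursion appears on S.
For S: α = {) -, (}, β = {( (, N}. Rewrite as S → β S' and S' → α S' | ε.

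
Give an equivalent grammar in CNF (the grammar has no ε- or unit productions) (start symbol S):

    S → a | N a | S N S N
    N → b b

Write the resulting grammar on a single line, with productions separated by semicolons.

S → a | N X1 | S Y1; N → X2 X2; X1 → a; X2 → b; Y1 → N Y2; Y2 → S N

Introduce a nonterminal for each terminal appearing in a rule of length ≥ 2: X1 → a, X2 → b.
Binarize each right-hand side of length ≥ 3 by chaining fresh nonterminals (Y1, Y2, …): affected rules were S → S N S N.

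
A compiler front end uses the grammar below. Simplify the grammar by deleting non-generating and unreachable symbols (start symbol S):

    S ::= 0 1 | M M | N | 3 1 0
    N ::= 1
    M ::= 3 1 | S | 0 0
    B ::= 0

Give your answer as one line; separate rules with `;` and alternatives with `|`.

S ::= 0 1 | M M | N | 3 1 0; N ::= 1; M ::= 3 1 | S | 0 0

Generating nonterminals: {B, M, N, S}.
Reachable from S after that: {M, N, S}.
Removed useless symbols: {B} and every production mentioning them.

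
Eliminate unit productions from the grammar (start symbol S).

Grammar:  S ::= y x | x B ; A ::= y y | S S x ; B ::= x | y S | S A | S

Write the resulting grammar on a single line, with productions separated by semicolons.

Unit pairs: B ⇒* {S}.
For each unit pair (A, B), copy every non-unit production of B to A, then drop all unit productions.

S ::= y x | x B; A ::= y y | S S x; B ::= x | y S | S A | y x | x B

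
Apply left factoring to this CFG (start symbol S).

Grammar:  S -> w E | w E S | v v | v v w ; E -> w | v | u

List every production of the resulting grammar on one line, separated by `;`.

S has alternatives sharing prefix 'w E': factor to S → w E S' with S' → ε | S.
S has alternatives sharing prefix 'v v': factor to S → v v S'' with S'' → ε | w.

S -> w E S' | v v S''; E -> w | v | u; S' -> ε | S; S'' -> ε | w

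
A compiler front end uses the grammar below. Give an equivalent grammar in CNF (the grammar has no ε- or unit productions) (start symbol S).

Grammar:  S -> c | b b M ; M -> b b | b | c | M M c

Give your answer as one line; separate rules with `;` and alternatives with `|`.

S -> c | X1 Y1; M -> X1 X1 | b | c | M Y2; X1 -> b; X2 -> c; Y1 -> X1 M; Y2 -> M X2

Introduce a nonterminal for each terminal appearing in a rule of length ≥ 2: X1 → b, X2 → c.
Binarize each right-hand side of length ≥ 3 by chaining fresh nonterminals (Y1, Y2, …): affected rules were S → X1 X1 M; M → M M X2.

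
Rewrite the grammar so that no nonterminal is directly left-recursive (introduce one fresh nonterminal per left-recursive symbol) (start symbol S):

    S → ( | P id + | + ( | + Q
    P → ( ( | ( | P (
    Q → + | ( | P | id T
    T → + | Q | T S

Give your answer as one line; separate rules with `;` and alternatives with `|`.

Left recursion appears on P, T.
For P: α = {(}, β = {( (, (}. Rewrite as P → β P' and P' → α P' | ε.
For T: α = {S}, β = {+, Q}. Rewrite as T → β T' and T' → α T' | ε.

S → ( | P id + | + ( | + Q; P → ( ( P' | ( P'; Q → + | ( | P | id T; T → + T' | Q T'; P' → ( P' | ε; T' → S T' | ε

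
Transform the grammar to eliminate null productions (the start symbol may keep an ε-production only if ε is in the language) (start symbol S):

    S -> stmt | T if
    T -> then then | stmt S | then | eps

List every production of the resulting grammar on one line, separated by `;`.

Nullable set = {T}.
ε ∉ L(G), so no ε-production is kept.
Add the nullable-subset variants: S → T if gives T if | if.

S -> stmt | T if | if; T -> then then | stmt S | then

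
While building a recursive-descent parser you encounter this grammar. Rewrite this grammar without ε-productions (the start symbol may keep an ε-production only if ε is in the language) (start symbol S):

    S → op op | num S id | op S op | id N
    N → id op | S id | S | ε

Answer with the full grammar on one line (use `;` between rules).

S → op op | num S id | op S op | id N | id; N → id op | S id | S

The nullable symbols are {N}.
ε ∉ L(G), so no ε-production is kept.
Expand every rule over subsets of its nullable positions: S → id N gives id N | id.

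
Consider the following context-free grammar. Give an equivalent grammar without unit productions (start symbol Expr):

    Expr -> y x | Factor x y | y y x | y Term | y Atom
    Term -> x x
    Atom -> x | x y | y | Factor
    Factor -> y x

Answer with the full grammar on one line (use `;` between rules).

Unit pairs: Atom ⇒* {Factor}.
Replace each nonterminal's rules with the union of the non-unit rules of every nonterminal it unit-derives.

Expr -> y x | Factor x y | y y x | y Term | y Atom; Term -> x x; Atom -> x | x y | y | y x; Factor -> y x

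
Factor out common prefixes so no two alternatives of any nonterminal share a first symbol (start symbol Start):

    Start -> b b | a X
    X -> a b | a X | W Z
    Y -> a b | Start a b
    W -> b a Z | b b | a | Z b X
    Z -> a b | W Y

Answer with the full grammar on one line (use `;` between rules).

X has alternatives sharing prefix 'a': factor to X → a X1 with X1 → b | X.
W has alternatives sharing prefix 'b': factor to W → b W1 with W1 → a Z | b.

Start -> b b | a X; X -> W Z | a X1; Y -> a b | Start a b; W -> a | Z b X | b W1; Z -> a b | W Y; X1 -> b | X; W1 -> a Z | b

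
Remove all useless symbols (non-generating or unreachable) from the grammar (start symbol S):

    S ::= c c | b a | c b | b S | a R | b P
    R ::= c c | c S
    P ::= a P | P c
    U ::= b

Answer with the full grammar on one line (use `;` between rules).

S ::= c c | b a | c b | b S | a R; R ::= c c | c S

Generating nonterminals: {R, S, U}.
Reachable from S after that: {R, S}.
Removed useless symbols: {P, U} and every production mentioning them.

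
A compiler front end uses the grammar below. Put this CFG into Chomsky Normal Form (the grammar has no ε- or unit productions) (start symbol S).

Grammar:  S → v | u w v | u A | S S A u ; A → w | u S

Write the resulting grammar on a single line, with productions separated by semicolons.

Introduce a nonterminal for each terminal appearing in a rule of length ≥ 2: X1 → u, X2 → w, X3 → v.
Binarize each right-hand side of length ≥ 3 by chaining fresh nonterminals (Y1, Y2, …): affected rules were S → X1 X2 X3; S → S S A X1.

S → v | X1 Y1 | X1 A | S Y2; A → w | X1 S; X1 → u; X2 → w; X3 → v; Y1 → X2 X3; Y2 → S Y3; Y3 → A X1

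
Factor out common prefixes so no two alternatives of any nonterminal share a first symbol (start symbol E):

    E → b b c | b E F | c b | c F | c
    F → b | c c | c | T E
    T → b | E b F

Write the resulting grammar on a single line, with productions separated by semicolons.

E has alternatives sharing prefix 'c': factor to E → c E' with E' → b | F | ε.
E has alternatives sharing prefix 'b': factor to E → b E'' with E'' → b c | E F.
F has alternatives sharing prefix 'c': factor to F → c F' with F' → c | ε.

E → c E' | b E''; F → b | T E | c F'; T → b | E b F; E' → b | F | ε; E'' → b c | E F; F' → c | ε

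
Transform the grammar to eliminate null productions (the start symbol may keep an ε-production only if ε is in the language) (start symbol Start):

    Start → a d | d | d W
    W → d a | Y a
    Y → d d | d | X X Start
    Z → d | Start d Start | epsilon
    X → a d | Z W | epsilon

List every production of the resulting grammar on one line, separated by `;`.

Start → a d | d | d W; W → d a | Y a; Y → d d | d | X X Start | X Start | Start; Z → d | Start d Start; X → a d | Z W | W

The nullable symbols are {X, Z}.
ε ∉ L(G), so no ε-production is kept.
For each production, add variants omitting each subset of nullable occurrences: Y → X X Start gives X X Start | X Start | Start. X → Z W gives Z W | W.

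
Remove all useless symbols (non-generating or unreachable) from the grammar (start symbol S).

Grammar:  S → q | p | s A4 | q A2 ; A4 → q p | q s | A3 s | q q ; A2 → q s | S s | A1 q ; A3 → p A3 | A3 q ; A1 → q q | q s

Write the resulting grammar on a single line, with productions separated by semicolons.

S → q | p | s A4 | q A2; A4 → q p | q s | q q; A2 → q s | S s | A1 q; A1 → q q | q s

Generating nonterminals: {A1, A2, A4, S}.
Reachable from S after that: {A1, A2, A4, S}.
Removed useless symbols: {A3} and every production mentioning them.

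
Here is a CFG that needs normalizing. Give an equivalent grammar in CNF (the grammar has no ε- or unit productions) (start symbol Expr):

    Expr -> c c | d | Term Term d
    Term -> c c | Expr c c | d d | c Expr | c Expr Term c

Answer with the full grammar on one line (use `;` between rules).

Expr -> X1 X1 | d | Term Y1; Term -> X1 X1 | Expr Y2 | X2 X2 | X1 Expr | X1 Y3; X1 -> c; X2 -> d; Y1 -> Term X2; Y2 -> X1 X1; Y3 -> Expr Y4; Y4 -> Term X1

Introduce a nonterminal for each terminal appearing in a rule of length ≥ 2: X1 → c, X2 → d.
Binarize each right-hand side of length ≥ 3 by chaining fresh nonterminals (Y1, Y2, …): affected rules were Expr → Term Term X2; Term → Expr X1 X1; Term → X1 Expr Term X1.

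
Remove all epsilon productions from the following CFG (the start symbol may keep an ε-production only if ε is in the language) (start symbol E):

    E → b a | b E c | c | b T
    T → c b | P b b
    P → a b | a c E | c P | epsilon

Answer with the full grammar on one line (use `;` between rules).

The nullable symbols are {P}.
ε ∉ L(G), so no ε-production is kept.
Add the nullable-subset variants: T → P b b gives P b b | b b. P → c P gives c P | c.

E → b a | b E c | c | b T; T → c b | P b b | b b; P → a b | a c E | c P | c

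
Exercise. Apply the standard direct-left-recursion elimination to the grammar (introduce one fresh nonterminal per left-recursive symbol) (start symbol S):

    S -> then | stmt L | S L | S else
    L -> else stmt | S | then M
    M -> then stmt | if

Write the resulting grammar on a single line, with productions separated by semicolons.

Directly left-recursive nonterminal: S.
For S: α = {L, else}, β = {then, stmt L}. Rewrite as S → β S' and S' → α S' | ε.

S -> then S' | stmt L S'; L -> else stmt | S | then M; M -> then stmt | if; S' -> L S' | else S' | ε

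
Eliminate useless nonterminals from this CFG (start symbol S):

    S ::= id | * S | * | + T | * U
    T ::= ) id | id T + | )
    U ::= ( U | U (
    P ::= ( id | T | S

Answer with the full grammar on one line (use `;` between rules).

Generating nonterminals: {P, S, T}.
Reachable from S after that: {S, T}.
Removed useless symbols: {P, U} and every production mentioning them.

S ::= id | * S | * | + T; T ::= ) id | id T + | )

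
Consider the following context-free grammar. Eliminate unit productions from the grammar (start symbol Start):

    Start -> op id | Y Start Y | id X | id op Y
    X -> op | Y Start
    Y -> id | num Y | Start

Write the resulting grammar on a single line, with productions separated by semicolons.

Unit pairs: Y ⇒* {Start}.
Replace each nonterminal's rules with the union of the non-unit rules of every nonterminal it unit-derives.

Start -> op id | Y Start Y | id X | id op Y; X -> op | Y Start; Y -> op id | Y Start Y | id X | id op Y | id | num Y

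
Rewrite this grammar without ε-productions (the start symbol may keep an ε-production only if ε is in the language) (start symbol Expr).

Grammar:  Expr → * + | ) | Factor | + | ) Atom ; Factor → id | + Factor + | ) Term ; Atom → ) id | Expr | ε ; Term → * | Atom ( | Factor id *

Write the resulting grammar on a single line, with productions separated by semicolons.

Expr → * + | ) | Factor | + | ) Atom; Factor → id | + Factor + | ) Term; Atom → ) id | Expr; Term → * | Atom ( | ( | Factor id *

Nullable set = {Atom}.
ε ∉ L(G), so no ε-production is kept.
For each production, add variants omitting each subset of nullable occurrences: Term → Atom ( gives Atom ( | (.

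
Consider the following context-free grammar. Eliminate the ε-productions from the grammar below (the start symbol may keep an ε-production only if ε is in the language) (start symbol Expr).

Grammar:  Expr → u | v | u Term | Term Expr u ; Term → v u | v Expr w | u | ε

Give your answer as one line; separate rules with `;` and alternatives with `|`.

Nullable nonterminals: {Term}.
ε ∉ L(G), so no ε-production is kept.
For each production, add variants omitting each subset of nullable occurrences: Expr → Term Expr u gives Term Expr u | Expr u.

Expr → u | v | u Term | Term Expr u | Expr u; Term → v u | v Expr w | u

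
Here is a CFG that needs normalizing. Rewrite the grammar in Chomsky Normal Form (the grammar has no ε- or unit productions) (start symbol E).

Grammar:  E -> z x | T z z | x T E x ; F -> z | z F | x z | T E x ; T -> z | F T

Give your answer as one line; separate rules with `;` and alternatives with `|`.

Introduce a nonterminal for each terminal appearing in a rule of length ≥ 2: X1 → z, X2 → x.
Binarize each right-hand side of length ≥ 3 by chaining fresh nonterminals (Y1, Y2, …): affected rules were E → T X1 X1; E → X2 T E X2; F → T E X2.

E -> X1 X2 | T Y1 | X2 Y2; F -> z | X1 F | X2 X1 | T Y4; T -> z | F T; X1 -> z; X2 -> x; Y1 -> X1 X1; Y2 -> T Y3; Y3 -> E X2; Y4 -> E X2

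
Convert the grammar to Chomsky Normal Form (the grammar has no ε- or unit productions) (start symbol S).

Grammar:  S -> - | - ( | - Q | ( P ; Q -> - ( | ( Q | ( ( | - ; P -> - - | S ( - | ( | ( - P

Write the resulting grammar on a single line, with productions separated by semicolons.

Introduce a nonterminal for each terminal appearing in a rule of length ≥ 2: X1 → -, X2 → (.
Binarize each right-hand side of length ≥ 3 by chaining fresh nonterminals (Y1, Y2, …): affected rules were P → S X2 X1; P → X2 X1 P.

S -> - | X1 X2 | X1 Q | X2 P; Q -> X1 X2 | X2 Q | X2 X2 | -; P -> X1 X1 | S Y1 | ( | X2 Y2; X1 -> -; X2 -> (; Y1 -> X2 X1; Y2 -> X1 P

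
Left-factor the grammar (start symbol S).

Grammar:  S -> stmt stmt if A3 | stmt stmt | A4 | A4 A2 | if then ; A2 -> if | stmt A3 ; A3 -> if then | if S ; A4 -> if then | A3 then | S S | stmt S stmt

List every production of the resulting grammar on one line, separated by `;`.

S has alternatives sharing prefix 'stmt stmt': factor to S → stmt stmt S' with S' → if A3 | ε.
S has alternatives sharing prefix 'A4': factor to S → A4 S'' with S'' → ε | A2.
A3 has alternatives sharing prefix 'if': factor to A3 → if A3' with A3' → then | S.

S -> if then | stmt stmt S' | A4 S''; A2 -> if | stmt A3; A3 -> if A3'; A4 -> if then | A3 then | S S | stmt S stmt; S' -> if A3 | ε; S'' -> ε | A2; A3' -> then | S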